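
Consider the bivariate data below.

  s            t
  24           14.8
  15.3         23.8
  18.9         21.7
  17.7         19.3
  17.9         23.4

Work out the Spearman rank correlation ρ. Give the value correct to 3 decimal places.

Rank s: 5, 1, 4, 2, 3
Rank t: 1, 5, 3, 2, 4
d = rank(s) − rank(t): 4, -4, 1, 0, -1; Σd² = 34
ρ = 1 − 6Σd² / [n(n²−1)] = 1 − 6×34 / (5×24) = 1 − 204/120 ≈ -0.700

-0.700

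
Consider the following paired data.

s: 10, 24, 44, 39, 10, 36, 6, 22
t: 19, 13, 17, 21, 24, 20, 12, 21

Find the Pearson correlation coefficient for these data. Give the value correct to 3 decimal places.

0.126

n = 8, Σs = 191, Σt = 147, Σs² = 6049, Σt² = 2821, Σst = 3563
nΣst − ΣsΣt = 28504 − 28077 = 427
nΣs² − (Σs)² = 48392 − 36481 = 11911; nΣt² − (Σt)² = 22568 − 21609 = 959
r = 427 / √(11911 × 959) = 427 / 3379.7410 ≈ 0.126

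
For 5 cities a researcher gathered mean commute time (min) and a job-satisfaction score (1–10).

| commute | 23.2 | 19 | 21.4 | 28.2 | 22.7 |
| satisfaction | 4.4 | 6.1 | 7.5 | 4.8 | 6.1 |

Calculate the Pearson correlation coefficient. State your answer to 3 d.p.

-0.572

n = 5, Σx = 114.5, Σy = 28.9, Σx² = 2667.73, Σy² = 173.07, Σxy = 652.31
nΣxy − ΣxΣy = 3261.55 − 3309.05 = -47.5
nΣx² − (Σx)² = 13338.65 − 13110.25 = 228.4; nΣy² − (Σy)² = 865.35 − 835.21 = 30.14
r = -47.5 / √(228.4 × 30.14) = -47.5 / 82.9697 ≈ -0.572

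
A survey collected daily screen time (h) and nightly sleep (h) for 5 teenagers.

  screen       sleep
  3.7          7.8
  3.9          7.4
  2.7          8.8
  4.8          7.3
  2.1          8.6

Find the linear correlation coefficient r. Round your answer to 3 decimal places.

-0.921

n = 5, Σx = 17.2, Σy = 39.9, Σx² = 63.64, Σy² = 320.29, Σxy = 134.58
nΣxy − ΣxΣy = 672.9 − 686.28 = -13.38
nΣx² − (Σx)² = 318.2 − 295.84 = 22.36; nΣy² − (Σy)² = 1601.45 − 1592.01 = 9.44
r = -13.38 / √(22.36 × 9.44) = -13.38 / 14.5285 ≈ -0.921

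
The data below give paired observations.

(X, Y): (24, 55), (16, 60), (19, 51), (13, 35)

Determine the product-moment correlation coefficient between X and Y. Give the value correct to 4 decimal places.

0.5652

n = 4, ΣX = 72, ΣY = 201, ΣX² = 1362, ΣY² = 10451, ΣXY = 3704
nΣXY − ΣXΣY = 14816 − 14472 = 344
nΣX² − (ΣX)² = 5448 − 5184 = 264; nΣY² − (ΣY)² = 41804 − 40401 = 1403
r = 344 / √(264 × 1403) = 344 / 608.5984 ≈ 0.5652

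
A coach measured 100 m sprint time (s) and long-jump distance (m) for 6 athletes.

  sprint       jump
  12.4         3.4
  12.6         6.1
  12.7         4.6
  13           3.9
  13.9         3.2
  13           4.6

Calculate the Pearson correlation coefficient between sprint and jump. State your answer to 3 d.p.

n = 6, Σx = 77.6, Σy = 25.8, Σx² = 1005.02, Σy² = 116.54, Σxy = 332.42
nΣxy − ΣxΣy = 1994.52 − 2002.08 = -7.56
nΣx² − (Σx)² = 6030.12 − 6021.76 = 8.36; nΣy² − (Σy)² = 699.24 − 665.64 = 33.6
r = -7.56 / √(8.36 × 33.6) = -7.56 / 16.7600 ≈ -0.451

-0.451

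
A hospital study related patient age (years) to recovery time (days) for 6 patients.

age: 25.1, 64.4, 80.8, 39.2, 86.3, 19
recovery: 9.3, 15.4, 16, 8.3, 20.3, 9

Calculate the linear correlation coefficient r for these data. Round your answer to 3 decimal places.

0.935

n = 6, Σx = 314.8, Σy = 78.3, Σx² = 20651.34, Σy² = 1141.63, Σxy = 4766.24
nΣxy − ΣxΣy = 28597.44 − 24648.84 = 3948.6
nΣx² − (Σx)² = 123908.04 − 99099.04 = 24809; nΣy² − (Σy)² = 6849.78 − 6130.89 = 718.89
r = 3948.6 / √(24809 × 718.89) = 3948.6 / 4223.1436 ≈ 0.935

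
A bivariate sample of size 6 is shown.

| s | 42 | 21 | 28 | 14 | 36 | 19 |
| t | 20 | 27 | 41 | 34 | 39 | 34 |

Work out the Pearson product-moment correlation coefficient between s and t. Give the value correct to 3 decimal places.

-0.284

n = 6, Σs = 160, Σt = 195, Σs² = 4842, Σt² = 6643, Σst = 5081
nΣst − ΣsΣt = 30486 − 31200 = -714
nΣs² − (Σs)² = 29052 − 25600 = 3452; nΣt² − (Σt)² = 39858 − 38025 = 1833
r = -714 / √(3452 × 1833) = -714 / 2515.4554 ≈ -0.284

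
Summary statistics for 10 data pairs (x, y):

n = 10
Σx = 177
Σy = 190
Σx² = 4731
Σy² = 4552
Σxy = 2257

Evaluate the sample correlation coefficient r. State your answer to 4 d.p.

r = (nΣxy − ΣxΣy) / √[(nΣx² − (Σx)²)(nΣy² − (Σy)²)]
Numerator: 10×2257 − 177×190 = -11060
Denominator: √[(47310 − 31329)(45520 − 36100)] = √[15981 × 9420] = 12269.5159
r = -11060 / 12269.5159 ≈ -0.9014

-0.9014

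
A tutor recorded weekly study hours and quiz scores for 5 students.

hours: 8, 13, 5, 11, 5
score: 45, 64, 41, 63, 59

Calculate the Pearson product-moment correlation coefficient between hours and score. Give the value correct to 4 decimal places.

n = 5, Σx = 42, Σy = 272, Σx² = 404, Σy² = 15252, Σxy = 2385
nΣxy − ΣxΣy = 11925 − 11424 = 501
nΣx² − (Σx)² = 2020 − 1764 = 256; nΣy² − (Σy)² = 76260 − 73984 = 2276
r = 501 / √(256 × 2276) = 501 / 763.3191 ≈ 0.6563

0.6563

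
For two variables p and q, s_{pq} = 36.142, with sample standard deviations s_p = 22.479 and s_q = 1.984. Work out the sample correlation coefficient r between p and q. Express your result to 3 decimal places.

0.810

r = Cov(p,q) / (s_p · s_q) = 36.142 / (22.479 × 1.984)
  = 36.142 / 44.5983 ≈ 0.810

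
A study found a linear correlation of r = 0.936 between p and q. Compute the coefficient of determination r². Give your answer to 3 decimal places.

r² = (0.936)² = 0.876

0.876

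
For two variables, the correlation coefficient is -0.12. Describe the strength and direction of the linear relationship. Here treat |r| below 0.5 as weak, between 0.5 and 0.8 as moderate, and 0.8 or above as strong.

r = -0.12 < 0 so the relationship is negative.
|r| = 0.12, which falls in the weak range.

weak negative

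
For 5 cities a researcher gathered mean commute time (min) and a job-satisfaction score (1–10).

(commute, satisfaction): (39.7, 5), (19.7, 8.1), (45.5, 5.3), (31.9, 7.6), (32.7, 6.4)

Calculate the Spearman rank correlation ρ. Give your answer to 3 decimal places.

-0.900

Rank commute: 4, 1, 5, 2, 3
Rank satisfaction: 1, 5, 2, 4, 3
d = rank(commute) − rank(satisfaction): 3, -4, 3, -2, 0; Σd² = 38
ρ = 1 − 6Σd² / [n(n²−1)] = 1 − 6×38 / (5×24) = 1 − 228/120 ≈ -0.900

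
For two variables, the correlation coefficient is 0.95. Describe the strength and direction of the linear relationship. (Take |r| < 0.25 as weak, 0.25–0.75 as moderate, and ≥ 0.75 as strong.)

r = 0.95 > 0 so the relationship is positive.
|r| = 0.95, which falls in the strong range.

strong positive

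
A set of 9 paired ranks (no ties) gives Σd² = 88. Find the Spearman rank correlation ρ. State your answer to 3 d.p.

0.267

ρ = 1 − 6Σd² / [n(n²−1)] = 1 − 6×88 / (9×80)
  = 1 − 528/720 = 1 − 0.7333 ≈ 0.267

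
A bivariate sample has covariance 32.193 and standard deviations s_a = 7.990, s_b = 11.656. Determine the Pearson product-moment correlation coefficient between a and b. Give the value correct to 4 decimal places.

0.3457

r = Cov(a,b) / (s_a · s_b) = 32.193 / (7.990 × 11.656)
  = 32.193 / 93.1314 ≈ 0.3457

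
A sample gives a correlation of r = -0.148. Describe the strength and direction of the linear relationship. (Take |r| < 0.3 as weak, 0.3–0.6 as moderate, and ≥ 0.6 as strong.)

weak negative

r = -0.148 < 0 so the relationship is negative.
|r| = 0.148, which falls in the weak range.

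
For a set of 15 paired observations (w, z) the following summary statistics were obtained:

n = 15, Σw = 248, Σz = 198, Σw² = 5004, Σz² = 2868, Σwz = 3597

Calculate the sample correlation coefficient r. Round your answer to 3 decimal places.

0.674

r = (nΣwz − ΣwΣz) / √[(nΣw² − (Σw)²)(nΣz² − (Σz)²)]
Numerator: 15×3597 − 248×198 = 4851
Denominator: √[(75060 − 61504)(43020 − 39204)] = √[13556 × 3816] = 7192.3359
r = 4851 / 7192.3359 ≈ 0.674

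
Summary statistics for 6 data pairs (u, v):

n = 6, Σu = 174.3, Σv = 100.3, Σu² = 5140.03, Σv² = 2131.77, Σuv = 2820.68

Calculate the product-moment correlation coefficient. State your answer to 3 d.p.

r = (nΣuv − ΣuΣv) / √[(nΣu² − (Σu)²)(nΣv² − (Σv)²)]
Numerator: 6×2820.68 − 174.3×100.3 = -558.21
Denominator: √[(30840.18 − 30380.49)(12790.62 − 10060.09)] = √[459.69 × 2730.53] = 1120.3559
r = -558.21 / 1120.3559 ≈ -0.498

-0.498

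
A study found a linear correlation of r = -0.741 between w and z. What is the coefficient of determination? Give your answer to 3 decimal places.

0.549

r² = (-0.741)² = 0.549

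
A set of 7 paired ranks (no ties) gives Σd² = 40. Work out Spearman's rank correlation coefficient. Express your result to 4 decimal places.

0.2857

ρ = 1 − 6Σd² / [n(n²−1)] = 1 − 6×40 / (7×48)
  = 1 − 240/336 = 1 − 0.71429 ≈ 0.2857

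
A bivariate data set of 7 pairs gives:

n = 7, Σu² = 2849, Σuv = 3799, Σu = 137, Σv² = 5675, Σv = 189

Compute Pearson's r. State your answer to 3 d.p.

0.323

r = (nΣuv − ΣuΣv) / √[(nΣu² − (Σu)²)(nΣv² − (Σv)²)]
Numerator: 7×3799 − 137×189 = 700
Denominator: √[(19943 − 18769)(39725 − 35721)] = √[1174 × 4004] = 2168.1089
r = 700 / 2168.1089 ≈ 0.323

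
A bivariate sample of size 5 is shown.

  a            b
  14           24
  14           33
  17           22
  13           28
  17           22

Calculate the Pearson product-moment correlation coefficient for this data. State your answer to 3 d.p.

n = 5, Σa = 75, Σb = 129, Σa² = 1139, Σb² = 3417, Σab = 1910
nΣab − ΣaΣb = 9550 − 9675 = -125
nΣa² − (Σa)² = 5695 − 5625 = 70; nΣb² − (Σb)² = 17085 − 16641 = 444
r = -125 / √(70 × 444) = -125 / 176.2952 ≈ -0.709

-0.709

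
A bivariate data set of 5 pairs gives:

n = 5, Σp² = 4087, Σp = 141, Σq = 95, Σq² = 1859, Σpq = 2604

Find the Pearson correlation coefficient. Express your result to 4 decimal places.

r = (nΣpq − ΣpΣq) / √[(nΣp² − (Σp)²)(nΣq² − (Σq)²)]
Numerator: 5×2604 − 141×95 = -375
Denominator: √[(20435 − 19881)(9295 − 9025)] = √[554 × 270] = 386.7557
r = -375 / 386.7557 ≈ -0.9696

-0.9696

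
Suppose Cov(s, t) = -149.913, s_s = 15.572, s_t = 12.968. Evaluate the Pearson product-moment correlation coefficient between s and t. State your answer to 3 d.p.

r = Cov(s,t) / (s_s · s_t) = -149.913 / (15.572 × 12.968)
  = -149.913 / 201.9377 ≈ -0.742

-0.742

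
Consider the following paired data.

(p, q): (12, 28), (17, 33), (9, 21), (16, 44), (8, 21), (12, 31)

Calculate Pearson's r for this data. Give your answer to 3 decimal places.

n = 6, Σp = 74, Σq = 178, Σp² = 978, Σq² = 5652, Σpq = 2330
nΣpq − ΣpΣq = 13980 − 13172 = 808
nΣp² − (Σp)² = 5868 − 5476 = 392; nΣq² − (Σq)² = 33912 − 31684 = 2228
r = 808 / √(392 × 2228) = 808 / 934.5459 ≈ 0.865

0.865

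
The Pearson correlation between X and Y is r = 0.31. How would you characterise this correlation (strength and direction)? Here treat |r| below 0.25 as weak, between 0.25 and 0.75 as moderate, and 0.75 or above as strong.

r = 0.31 > 0 so the relationship is positive.
|r| = 0.31, which falls in the moderate range.

moderate positive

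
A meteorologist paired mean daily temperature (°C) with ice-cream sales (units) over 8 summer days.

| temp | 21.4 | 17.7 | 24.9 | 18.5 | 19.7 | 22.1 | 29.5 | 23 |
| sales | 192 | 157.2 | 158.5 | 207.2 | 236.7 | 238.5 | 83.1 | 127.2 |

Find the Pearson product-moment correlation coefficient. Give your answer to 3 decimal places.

n = 8, Σx = 176.8, Σy = 1400.4, Σx² = 4009.26, Σy² = 265624.52, Σxy = 29981.98
nΣxy − ΣxΣy = 239855.84 − 247590.72 = -7734.88
nΣx² − (Σx)² = 32074.08 − 31258.24 = 815.84; nΣy² − (Σy)² = 2124996.16 − 1961120.16 = 163876
r = -7734.88 / √(815.84 × 163876) = -7734.88 / 11562.7244 ≈ -0.669

-0.669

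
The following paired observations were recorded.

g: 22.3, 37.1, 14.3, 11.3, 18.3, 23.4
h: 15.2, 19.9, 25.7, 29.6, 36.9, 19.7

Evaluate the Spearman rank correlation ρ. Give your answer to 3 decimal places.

-0.600

Rank g: 4, 6, 2, 1, 3, 5
Rank h: 1, 3, 4, 5, 6, 2
d = rank(g) − rank(h): 3, 3, -2, -4, -3, 3; Σd² = 56
ρ = 1 − 6Σd² / [n(n²−1)] = 1 − 6×56 / (6×35) = 1 − 336/210 ≈ -0.600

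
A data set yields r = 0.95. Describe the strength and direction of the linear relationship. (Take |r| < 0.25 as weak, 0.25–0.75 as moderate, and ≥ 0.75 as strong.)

r = 0.95 > 0 so the relationship is positive.
|r| = 0.95, which falls in the strong range.

strong positive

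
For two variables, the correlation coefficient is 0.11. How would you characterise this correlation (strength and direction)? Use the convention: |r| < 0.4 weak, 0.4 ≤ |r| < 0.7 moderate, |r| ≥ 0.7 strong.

weak positive

r = 0.11 > 0 so the relationship is positive.
|r| = 0.11, which falls in the weak range.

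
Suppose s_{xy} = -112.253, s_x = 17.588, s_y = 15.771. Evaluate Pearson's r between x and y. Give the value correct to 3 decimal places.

-0.405

r = Cov(x,y) / (s_x · s_y) = -112.253 / (17.588 × 15.771)
  = -112.253 / 277.3803 ≈ -0.405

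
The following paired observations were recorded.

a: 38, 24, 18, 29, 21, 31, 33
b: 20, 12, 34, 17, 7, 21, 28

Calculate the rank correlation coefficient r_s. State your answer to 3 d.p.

0.143

Rank a: 7, 3, 1, 4, 2, 5, 6
Rank b: 4, 2, 7, 3, 1, 5, 6
d = rank(a) − rank(b): 3, 1, -6, 1, 1, 0, 0; Σd² = 48
ρ = 1 − 6Σd² / [n(n²−1)] = 1 − 6×48 / (7×48) = 1 − 288/336 ≈ 0.143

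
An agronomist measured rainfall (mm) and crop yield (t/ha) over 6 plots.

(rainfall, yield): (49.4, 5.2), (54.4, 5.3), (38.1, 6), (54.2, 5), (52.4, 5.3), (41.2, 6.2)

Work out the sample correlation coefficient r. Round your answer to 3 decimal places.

-0.914

n = 6, Σx = 289.7, Σy = 33, Σx² = 14232.17, Σy² = 182.66, Σxy = 1577.96
nΣxy − ΣxΣy = 9467.76 − 9560.1 = -92.34
nΣx² − (Σx)² = 85393.02 − 83926.09 = 1466.93; nΣy² − (Σy)² = 1095.96 − 1089 = 6.96
r = -92.34 / √(1466.93 × 6.96) = -92.34 / 101.0437 ≈ -0.914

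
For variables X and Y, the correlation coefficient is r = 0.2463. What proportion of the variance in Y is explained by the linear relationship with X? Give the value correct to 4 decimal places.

0.0607

r² = (0.2463)² = 0.0607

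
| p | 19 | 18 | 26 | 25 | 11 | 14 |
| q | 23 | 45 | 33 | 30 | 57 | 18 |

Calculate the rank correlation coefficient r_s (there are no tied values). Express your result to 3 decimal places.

-0.200

Rank p: 4, 3, 6, 5, 1, 2
Rank q: 2, 5, 4, 3, 6, 1
d = rank(p) − rank(q): 2, -2, 2, 2, -5, 1; Σd² = 42
ρ = 1 − 6Σd² / [n(n²−1)] = 1 − 6×42 / (6×35) = 1 − 252/210 ≈ -0.200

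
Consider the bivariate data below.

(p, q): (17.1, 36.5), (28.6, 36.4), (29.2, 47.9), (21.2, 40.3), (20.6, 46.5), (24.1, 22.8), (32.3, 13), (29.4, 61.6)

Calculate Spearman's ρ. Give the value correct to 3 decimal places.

Rank p: 1, 5, 6, 3, 2, 4, 8, 7
Rank q: 4, 3, 7, 5, 6, 2, 1, 8
d = rank(p) − rank(q): -3, 2, -1, -2, -4, 2, 7, -1; Σd² = 88
ρ = 1 − 6Σd² / [n(n²−1)] = 1 − 6×88 / (8×63) = 1 − 528/504 ≈ -0.048

-0.048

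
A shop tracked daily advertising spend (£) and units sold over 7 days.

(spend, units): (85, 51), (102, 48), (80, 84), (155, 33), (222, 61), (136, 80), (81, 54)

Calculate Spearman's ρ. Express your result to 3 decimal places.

-0.321

Rank spend: 3, 4, 1, 6, 7, 5, 2
Rank units: 3, 2, 7, 1, 5, 6, 4
d = rank(spend) − rank(units): 0, 2, -6, 5, 2, -1, -2; Σd² = 74
ρ = 1 − 6Σd² / [n(n²−1)] = 1 − 6×74 / (7×48) = 1 − 444/336 ≈ -0.321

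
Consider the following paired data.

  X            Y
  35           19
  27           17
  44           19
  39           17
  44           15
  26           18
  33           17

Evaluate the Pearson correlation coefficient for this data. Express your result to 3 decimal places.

-0.167

n = 7, ΣX = 248, ΣY = 122, ΣX² = 9112, ΣY² = 2138, ΣXY = 4312
nΣXY − ΣXΣY = 30184 − 30256 = -72
nΣX² − (ΣX)² = 63784 − 61504 = 2280; nΣY² − (ΣY)² = 14966 − 14884 = 82
r = -72 / √(2280 × 82) = -72 / 432.3887 ≈ -0.167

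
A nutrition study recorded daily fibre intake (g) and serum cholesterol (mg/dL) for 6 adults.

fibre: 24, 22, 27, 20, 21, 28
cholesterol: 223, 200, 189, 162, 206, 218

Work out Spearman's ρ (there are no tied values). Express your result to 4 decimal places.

Rank fibre: 4, 3, 5, 1, 2, 6
Rank cholesterol: 6, 3, 2, 1, 4, 5
d = rank(fibre) − rank(cholesterol): -2, 0, 3, 0, -2, 1; Σd² = 18
ρ = 1 − 6Σd² / [n(n²−1)] = 1 − 6×18 / (6×35) = 1 − 108/210 ≈ 0.4857

0.4857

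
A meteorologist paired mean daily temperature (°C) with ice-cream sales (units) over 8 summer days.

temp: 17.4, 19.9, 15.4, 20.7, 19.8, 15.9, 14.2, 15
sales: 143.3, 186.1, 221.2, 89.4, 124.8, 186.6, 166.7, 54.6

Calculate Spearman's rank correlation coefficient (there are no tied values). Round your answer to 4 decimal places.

Rank temp: 5, 7, 3, 8, 6, 4, 1, 2
Rank sales: 4, 6, 8, 2, 3, 7, 5, 1
d = rank(temp) − rank(sales): 1, 1, -5, 6, 3, -3, -4, 1; Σd² = 98
ρ = 1 − 6Σd² / [n(n²−1)] = 1 − 6×98 / (8×63) = 1 − 588/504 ≈ -0.1667

-0.1667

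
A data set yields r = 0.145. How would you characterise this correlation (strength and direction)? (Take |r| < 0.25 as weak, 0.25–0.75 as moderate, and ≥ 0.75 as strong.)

weak positive

r = 0.145 > 0 so the relationship is positive.
|r| = 0.145, which falls in the weak range.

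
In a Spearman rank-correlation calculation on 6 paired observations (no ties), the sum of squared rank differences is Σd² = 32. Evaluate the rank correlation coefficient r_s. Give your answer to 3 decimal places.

0.086

ρ = 1 − 6Σd² / [n(n²−1)] = 1 − 6×32 / (6×35)
  = 1 − 192/210 = 1 − 0.9143 ≈ 0.086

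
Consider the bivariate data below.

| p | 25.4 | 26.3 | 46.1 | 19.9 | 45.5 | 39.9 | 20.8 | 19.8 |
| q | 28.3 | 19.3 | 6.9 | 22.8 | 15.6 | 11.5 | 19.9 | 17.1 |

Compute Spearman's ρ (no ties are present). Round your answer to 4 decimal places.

-0.6667

Rank p: 4, 5, 8, 2, 7, 6, 3, 1
Rank q: 8, 5, 1, 7, 3, 2, 6, 4
d = rank(p) − rank(q): -4, 0, 7, -5, 4, 4, -3, -3; Σd² = 140
ρ = 1 − 6Σd² / [n(n²−1)] = 1 − 6×140 / (8×63) = 1 − 840/504 ≈ -0.6667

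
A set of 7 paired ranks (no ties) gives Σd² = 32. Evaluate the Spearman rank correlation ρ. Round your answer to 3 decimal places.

0.429

ρ = 1 − 6Σd² / [n(n²−1)] = 1 − 6×32 / (7×48)
  = 1 − 192/336 = 1 − 0.5714 ≈ 0.429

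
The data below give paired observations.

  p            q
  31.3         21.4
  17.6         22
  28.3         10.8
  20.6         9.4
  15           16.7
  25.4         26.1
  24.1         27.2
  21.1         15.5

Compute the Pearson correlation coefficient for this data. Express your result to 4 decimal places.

n = 8, Σp = 183.4, Σq = 149.1, Σp² = 4410.88, Σq² = 3087.15, Σpq = 3452.31
nΣpq − ΣpΣq = 27618.48 − 27344.94 = 273.54
nΣp² − (Σp)² = 35287.04 − 33635.56 = 1651.48; nΣq² − (Σq)² = 24697.2 − 22230.81 = 2466.39
r = 273.54 / √(1651.48 × 2466.39) = 273.54 / 2018.2155 ≈ 0.1355

0.1355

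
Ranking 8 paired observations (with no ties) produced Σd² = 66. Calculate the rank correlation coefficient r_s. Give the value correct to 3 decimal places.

ρ = 1 − 6Σd² / [n(n²−1)] = 1 − 6×66 / (8×63)
  = 1 − 396/504 = 1 − 0.7857 ≈ 0.214

0.214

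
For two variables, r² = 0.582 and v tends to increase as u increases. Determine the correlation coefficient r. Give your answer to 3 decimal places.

0.763

|r| = √0.582 = 0.763
The association is positive, so r = 0.763.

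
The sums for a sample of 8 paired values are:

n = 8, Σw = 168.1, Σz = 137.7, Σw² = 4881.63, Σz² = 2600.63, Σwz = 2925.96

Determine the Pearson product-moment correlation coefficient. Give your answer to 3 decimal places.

0.058

r = (nΣwz − ΣwΣz) / √[(nΣw² − (Σw)²)(nΣz² − (Σz)²)]
Numerator: 8×2925.96 − 168.1×137.7 = 260.31
Denominator: √[(39053.04 − 28257.61)(20805.04 − 18961.29)] = √[10795.43 × 1843.75] = 4461.3982
r = 260.31 / 4461.3982 ≈ 0.058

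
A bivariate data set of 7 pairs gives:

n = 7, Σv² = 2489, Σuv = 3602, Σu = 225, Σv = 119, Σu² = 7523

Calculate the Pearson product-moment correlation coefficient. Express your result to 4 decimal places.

r = (nΣuv − ΣuΣv) / √[(nΣu² − (Σu)²)(nΣv² − (Σv)²)]
Numerator: 7×3602 − 225×119 = -1561
Denominator: √[(52661 − 50625)(17423 − 14161)] = √[2036 × 3262] = 2577.0976
r = -1561 / 2577.0976 ≈ -0.6057

-0.6057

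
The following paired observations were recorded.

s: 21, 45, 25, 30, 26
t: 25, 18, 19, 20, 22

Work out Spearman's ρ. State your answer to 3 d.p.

-0.700

Rank s: 1, 5, 2, 4, 3
Rank t: 5, 1, 2, 3, 4
d = rank(s) − rank(t): -4, 4, 0, 1, -1; Σd² = 34
ρ = 1 − 6Σd² / [n(n²−1)] = 1 − 6×34 / (5×24) = 1 − 204/120 ≈ -0.700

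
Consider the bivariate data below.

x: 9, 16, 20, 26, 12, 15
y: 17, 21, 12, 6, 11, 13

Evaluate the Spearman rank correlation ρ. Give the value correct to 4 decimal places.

Rank x: 1, 4, 5, 6, 2, 3
Rank y: 5, 6, 3, 1, 2, 4
d = rank(x) − rank(y): -4, -2, 2, 5, 0, -1; Σd² = 50
ρ = 1 − 6Σd² / [n(n²−1)] = 1 − 6×50 / (6×35) = 1 − 300/210 ≈ -0.4286

-0.4286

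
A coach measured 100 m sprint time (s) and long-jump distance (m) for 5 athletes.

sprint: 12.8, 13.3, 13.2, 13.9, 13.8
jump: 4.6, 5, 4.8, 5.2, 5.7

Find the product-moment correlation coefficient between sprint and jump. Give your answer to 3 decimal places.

0.864

n = 5, Σx = 67, Σy = 25.3, Σx² = 898.62, Σy² = 128.73, Σxy = 339.68
nΣxy − ΣxΣy = 1698.4 − 1695.1 = 3.3
nΣx² − (Σx)² = 4493.1 − 4489 = 4.1; nΣy² − (Σy)² = 643.65 − 640.09 = 3.56
r = 3.3 / √(4.1 × 3.56) = 3.3 / 3.8205 ≈ 0.864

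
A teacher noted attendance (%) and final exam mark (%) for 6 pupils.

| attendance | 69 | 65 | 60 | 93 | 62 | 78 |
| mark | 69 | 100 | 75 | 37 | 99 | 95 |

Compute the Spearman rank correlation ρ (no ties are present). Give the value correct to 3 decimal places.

-0.486

Rank attendance: 4, 3, 1, 6, 2, 5
Rank mark: 2, 6, 3, 1, 5, 4
d = rank(attendance) − rank(mark): 2, -3, -2, 5, -3, 1; Σd² = 52
ρ = 1 − 6Σd² / [n(n²−1)] = 1 − 6×52 / (6×35) = 1 − 312/210 ≈ -0.486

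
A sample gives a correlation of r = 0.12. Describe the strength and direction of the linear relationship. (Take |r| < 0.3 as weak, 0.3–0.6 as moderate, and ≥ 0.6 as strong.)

weak positive

r = 0.12 > 0 so the relationship is positive.
|r| = 0.12, which falls in the weak range.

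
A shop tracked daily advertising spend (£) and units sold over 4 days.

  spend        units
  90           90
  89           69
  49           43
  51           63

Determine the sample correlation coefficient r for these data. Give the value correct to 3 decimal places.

n = 4, Σx = 279, Σy = 265, Σx² = 21023, Σy² = 18679, Σxy = 19561
nΣxy − ΣxΣy = 78244 − 73935 = 4309
nΣx² − (Σx)² = 84092 − 77841 = 6251; nΣy² − (Σy)² = 74716 − 70225 = 4491
r = 4309 / √(6251 × 4491) = 4309 / 5298.4187 ≈ 0.813

0.813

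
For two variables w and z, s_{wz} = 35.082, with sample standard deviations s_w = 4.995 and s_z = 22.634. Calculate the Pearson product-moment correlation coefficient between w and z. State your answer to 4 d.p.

0.3103

r = Cov(w,z) / (s_w · s_z) = 35.082 / (4.995 × 22.634)
  = 35.082 / 113.0568 ≈ 0.3103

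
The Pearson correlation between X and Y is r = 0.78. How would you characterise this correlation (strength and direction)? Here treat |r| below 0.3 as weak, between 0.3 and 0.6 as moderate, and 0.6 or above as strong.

strong positive

r = 0.78 > 0 so the relationship is positive.
|r| = 0.78, which falls in the strong range.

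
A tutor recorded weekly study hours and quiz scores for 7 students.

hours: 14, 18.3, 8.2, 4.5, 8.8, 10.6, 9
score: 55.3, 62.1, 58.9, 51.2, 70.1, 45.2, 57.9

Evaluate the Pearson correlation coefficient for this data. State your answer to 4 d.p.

n = 7, Σx = 73.4, Σy = 400.7, Σx² = 889.18, Σy² = 23314.61, Σxy = 4241.11
nΣxy − ΣxΣy = 29687.77 − 29411.38 = 276.39
nΣx² − (Σx)² = 6224.26 − 5387.56 = 836.7; nΣy² − (Σy)² = 163202.27 − 160560.49 = 2641.78
r = 276.39 / √(836.7 × 2641.78) = 276.39 / 1486.7338 ≈ 0.1859

0.1859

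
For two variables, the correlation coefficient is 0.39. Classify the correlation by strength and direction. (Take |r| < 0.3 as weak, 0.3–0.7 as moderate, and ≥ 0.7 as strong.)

r = 0.39 > 0 so the relationship is positive.
|r| = 0.39, which falls in the moderate range.

moderate positive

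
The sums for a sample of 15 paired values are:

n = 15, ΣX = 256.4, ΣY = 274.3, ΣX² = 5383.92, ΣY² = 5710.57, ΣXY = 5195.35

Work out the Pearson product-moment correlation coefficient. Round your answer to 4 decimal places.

r = (nΣXY − ΣXΣY) / √[(nΣX² − (ΣX)²)(nΣY² − (ΣY)²)]
Numerator: 15×5195.35 − 256.4×274.3 = 7599.73
Denominator: √[(80758.8 − 65740.96)(85658.55 − 75240.49)] = √[15017.84 × 10418.06] = 12508.2676
r = 7599.73 / 12508.2676 ≈ 0.6076

0.6076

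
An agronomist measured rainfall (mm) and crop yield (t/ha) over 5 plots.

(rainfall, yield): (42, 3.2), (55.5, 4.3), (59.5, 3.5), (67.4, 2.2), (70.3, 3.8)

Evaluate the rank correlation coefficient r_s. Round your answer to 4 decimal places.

Rank rainfall: 1, 2, 3, 4, 5
Rank yield: 2, 5, 3, 1, 4
d = rank(rainfall) − rank(yield): -1, -3, 0, 3, 1; Σd² = 20
ρ = 1 − 6Σd² / [n(n²−1)] = 1 − 6×20 / (5×24) = 1 − 120/120 ≈ 0.0000

0.0000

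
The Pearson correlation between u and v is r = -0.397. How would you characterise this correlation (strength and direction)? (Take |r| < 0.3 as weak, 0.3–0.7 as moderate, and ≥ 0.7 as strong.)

moderate negative

r = -0.397 < 0 so the relationship is negative.
|r| = 0.397, which falls in the moderate range.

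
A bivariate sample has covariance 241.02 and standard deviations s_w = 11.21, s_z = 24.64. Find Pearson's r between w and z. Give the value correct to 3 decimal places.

0.873

r = Cov(w,z) / (s_w · s_z) = 241.02 / (11.21 × 24.64)
  = 241.02 / 276.2144 ≈ 0.873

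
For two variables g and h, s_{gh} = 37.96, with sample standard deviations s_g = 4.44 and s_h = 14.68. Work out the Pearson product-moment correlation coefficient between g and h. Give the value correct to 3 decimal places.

0.582

r = Cov(g,h) / (s_g · s_h) = 37.96 / (4.44 × 14.68)
  = 37.96 / 65.1792 ≈ 0.582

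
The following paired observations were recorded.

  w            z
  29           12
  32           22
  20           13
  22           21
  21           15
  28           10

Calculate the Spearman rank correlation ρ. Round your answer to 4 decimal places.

Rank w: 5, 6, 1, 3, 2, 4
Rank z: 2, 6, 3, 5, 4, 1
d = rank(w) − rank(z): 3, 0, -2, -2, -2, 3; Σd² = 30
ρ = 1 − 6Σd² / [n(n²−1)] = 1 − 6×30 / (6×35) = 1 − 180/210 ≈ 0.1429

0.1429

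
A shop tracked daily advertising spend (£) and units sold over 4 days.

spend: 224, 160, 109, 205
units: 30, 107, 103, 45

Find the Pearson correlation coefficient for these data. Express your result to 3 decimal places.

-0.896

n = 4, Σx = 698, Σy = 285, Σx² = 129682, Σy² = 24983, Σxy = 44292
nΣxy − ΣxΣy = 177168 − 198930 = -21762
nΣx² − (Σx)² = 518728 − 487204 = 31524; nΣy² − (Σy)² = 99932 − 81225 = 18707
r = -21762 / √(31524 × 18707) = -21762 / 24284.1403 ≈ -0.896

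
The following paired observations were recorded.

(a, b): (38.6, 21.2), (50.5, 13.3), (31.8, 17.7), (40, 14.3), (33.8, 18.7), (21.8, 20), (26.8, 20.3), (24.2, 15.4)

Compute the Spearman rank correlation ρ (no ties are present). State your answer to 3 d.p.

-0.429

Rank a: 6, 8, 4, 7, 5, 1, 3, 2
Rank b: 8, 1, 4, 2, 5, 6, 7, 3
d = rank(a) − rank(b): -2, 7, 0, 5, 0, -5, -4, -1; Σd² = 120
ρ = 1 − 6Σd² / [n(n²−1)] = 1 − 6×120 / (8×63) = 1 − 720/504 ≈ -0.429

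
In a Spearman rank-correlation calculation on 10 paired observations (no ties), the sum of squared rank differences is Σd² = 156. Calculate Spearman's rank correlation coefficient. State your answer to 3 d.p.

ρ = 1 − 6Σd² / [n(n²−1)] = 1 − 6×156 / (10×99)
  = 1 − 936/990 = 1 − 0.9455 ≈ 0.055

0.055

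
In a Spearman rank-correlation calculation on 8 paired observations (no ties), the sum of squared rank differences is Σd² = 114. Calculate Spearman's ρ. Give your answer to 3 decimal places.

-0.357

ρ = 1 − 6Σd² / [n(n²−1)] = 1 − 6×114 / (8×63)
  = 1 − 684/504 = 1 − 1.3571 ≈ -0.357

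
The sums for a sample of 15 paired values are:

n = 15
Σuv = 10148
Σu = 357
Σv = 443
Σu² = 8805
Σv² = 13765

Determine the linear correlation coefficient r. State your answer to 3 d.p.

r = (nΣuv − ΣuΣv) / √[(nΣu² − (Σu)²)(nΣv² − (Σv)²)]
Numerator: 15×10148 − 357×443 = -5931
Denominator: √[(132075 − 127449)(206475 − 196249)] = √[4626 × 10226] = 6877.8976
r = -5931 / 6877.8976 ≈ -0.862

-0.862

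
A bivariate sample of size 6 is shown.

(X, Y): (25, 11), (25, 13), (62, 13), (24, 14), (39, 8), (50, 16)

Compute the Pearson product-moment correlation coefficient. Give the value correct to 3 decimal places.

0.191

n = 6, ΣX = 225, ΣY = 75, ΣX² = 9691, ΣY² = 975, ΣXY = 2854
nΣXY − ΣXΣY = 17124 − 16875 = 249
nΣX² − (ΣX)² = 58146 − 50625 = 7521; nΣY² − (ΣY)² = 5850 − 5625 = 225
r = 249 / √(7521 × 225) = 249 / 1300.8555 ≈ 0.191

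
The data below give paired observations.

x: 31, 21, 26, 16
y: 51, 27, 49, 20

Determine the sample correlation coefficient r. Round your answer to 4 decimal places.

n = 4, Σx = 94, Σy = 147, Σx² = 2334, Σy² = 6131, Σxy = 3742
nΣxy − ΣxΣy = 14968 − 13818 = 1150
nΣx² − (Σx)² = 9336 − 8836 = 500; nΣy² − (Σy)² = 24524 − 21609 = 2915
r = 1150 / √(500 × 2915) = 1150 / 1207.2696 ≈ 0.9526

0.9526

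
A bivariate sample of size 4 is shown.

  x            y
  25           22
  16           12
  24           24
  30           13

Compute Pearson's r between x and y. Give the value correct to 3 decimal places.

0.204

n = 4, Σx = 95, Σy = 71, Σx² = 2357, Σy² = 1373, Σxy = 1708
nΣxy − ΣxΣy = 6832 − 6745 = 87
nΣx² − (Σx)² = 9428 − 9025 = 403; nΣy² − (Σy)² = 5492 − 5041 = 451
r = 87 / √(403 × 451) = 87 / 426.3250 ≈ 0.204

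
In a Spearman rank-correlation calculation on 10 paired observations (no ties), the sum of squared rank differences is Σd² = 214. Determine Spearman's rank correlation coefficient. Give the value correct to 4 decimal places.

ρ = 1 − 6Σd² / [n(n²−1)] = 1 − 6×214 / (10×99)
  = 1 − 1284/990 = 1 − 1.29697 ≈ -0.2970

-0.2970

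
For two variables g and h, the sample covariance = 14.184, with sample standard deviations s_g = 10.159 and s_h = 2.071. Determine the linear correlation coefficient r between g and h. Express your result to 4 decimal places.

r = Cov(g,h) / (s_g · s_h) = 14.184 / (10.159 × 2.071)
  = 14.184 / 21.0393 ≈ 0.6742

0.6742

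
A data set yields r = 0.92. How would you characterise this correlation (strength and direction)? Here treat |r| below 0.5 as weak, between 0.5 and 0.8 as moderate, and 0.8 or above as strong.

strong positive

r = 0.92 > 0 so the relationship is positive.
|r| = 0.92, which falls in the strong range.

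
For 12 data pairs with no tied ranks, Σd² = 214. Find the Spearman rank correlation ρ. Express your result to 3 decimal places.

ρ = 1 − 6Σd² / [n(n²−1)] = 1 − 6×214 / (12×143)
  = 1 − 1284/1716 = 1 − 0.7483 ≈ 0.252

0.252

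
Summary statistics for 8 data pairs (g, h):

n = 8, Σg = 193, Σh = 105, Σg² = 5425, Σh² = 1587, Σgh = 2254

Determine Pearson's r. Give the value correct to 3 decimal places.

r = (nΣgh − ΣgΣh) / √[(nΣg² − (Σg)²)(nΣh² − (Σh)²)]
Numerator: 8×2254 − 193×105 = -2233
Denominator: √[(43400 − 37249)(12696 − 11025)] = √[6151 × 1671] = 3205.9821
r = -2233 / 3205.9821 ≈ -0.697

-0.697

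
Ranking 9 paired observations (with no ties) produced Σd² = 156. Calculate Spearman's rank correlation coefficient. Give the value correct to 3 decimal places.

ρ = 1 − 6Σd² / [n(n²−1)] = 1 − 6×156 / (9×80)
  = 1 − 936/720 = 1 − 1.3000 ≈ -0.300

-0.300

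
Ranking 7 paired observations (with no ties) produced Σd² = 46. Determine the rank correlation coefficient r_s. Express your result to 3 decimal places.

0.179

ρ = 1 − 6Σd² / [n(n²−1)] = 1 − 6×46 / (7×48)
  = 1 − 276/336 = 1 − 0.8214 ≈ 0.179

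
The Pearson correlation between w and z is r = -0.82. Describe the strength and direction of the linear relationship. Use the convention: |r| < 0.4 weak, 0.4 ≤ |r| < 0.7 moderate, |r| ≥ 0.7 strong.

strong negative

r = -0.82 < 0 so the relationship is negative.
|r| = 0.82, which falls in the strong range.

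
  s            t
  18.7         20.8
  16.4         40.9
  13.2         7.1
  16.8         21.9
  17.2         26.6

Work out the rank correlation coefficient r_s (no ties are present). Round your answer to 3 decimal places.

Rank s: 5, 2, 1, 3, 4
Rank t: 2, 5, 1, 3, 4
d = rank(s) − rank(t): 3, -3, 0, 0, 0; Σd² = 18
ρ = 1 − 6Σd² / [n(n²−1)] = 1 − 6×18 / (5×24) = 1 − 108/120 ≈ 0.100

0.100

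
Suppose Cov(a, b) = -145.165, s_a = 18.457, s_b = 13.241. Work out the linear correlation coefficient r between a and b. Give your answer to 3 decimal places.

-0.594

r = Cov(a,b) / (s_a · s_b) = -145.165 / (18.457 × 13.241)
  = -145.165 / 244.3891 ≈ -0.594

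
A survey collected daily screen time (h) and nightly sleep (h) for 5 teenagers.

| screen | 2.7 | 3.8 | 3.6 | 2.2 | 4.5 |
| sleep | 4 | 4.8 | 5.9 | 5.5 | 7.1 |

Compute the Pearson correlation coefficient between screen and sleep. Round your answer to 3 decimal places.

0.610

n = 5, Σx = 16.8, Σy = 27.3, Σx² = 59.78, Σy² = 154.51, Σxy = 94.33
nΣxy − ΣxΣy = 471.65 − 458.64 = 13.01
nΣx² − (Σx)² = 298.9 − 282.24 = 16.66; nΣy² − (Σy)² = 772.55 − 745.29 = 27.26
r = 13.01 / √(16.66 × 27.26) = 13.01 / 21.3108 ≈ 0.610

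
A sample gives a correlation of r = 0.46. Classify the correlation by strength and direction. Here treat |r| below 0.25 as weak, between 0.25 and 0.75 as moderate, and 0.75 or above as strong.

moderate positive

r = 0.46 > 0 so the relationship is positive.
|r| = 0.46, which falls in the moderate range.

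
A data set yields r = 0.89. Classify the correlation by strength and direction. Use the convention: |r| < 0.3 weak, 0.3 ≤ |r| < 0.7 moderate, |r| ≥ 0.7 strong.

r = 0.89 > 0 so the relationship is positive.
|r| = 0.89, which falls in the strong range.

strong positive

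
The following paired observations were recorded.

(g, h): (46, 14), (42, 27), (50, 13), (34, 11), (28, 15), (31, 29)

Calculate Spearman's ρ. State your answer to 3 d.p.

Rank g: 5, 4, 6, 3, 1, 2
Rank h: 3, 5, 2, 1, 4, 6
d = rank(g) − rank(h): 2, -1, 4, 2, -3, -4; Σd² = 50
ρ = 1 − 6Σd² / [n(n²−1)] = 1 − 6×50 / (6×35) = 1 − 300/210 ≈ -0.429

-0.429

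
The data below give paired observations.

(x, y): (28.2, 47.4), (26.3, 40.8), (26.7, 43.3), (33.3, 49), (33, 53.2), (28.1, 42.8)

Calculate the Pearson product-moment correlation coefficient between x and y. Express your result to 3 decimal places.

0.885

n = 6, Σx = 175.6, Σy = 276.5, Σx² = 5187.32, Σy² = 12849.37, Σxy = 8155.81
nΣxy − ΣxΣy = 48934.86 − 48553.4 = 381.46
nΣx² − (Σx)² = 31123.92 − 30835.36 = 288.56; nΣy² − (Σy)² = 77096.22 − 76452.25 = 643.97
r = 381.46 / √(288.56 × 643.97) = 381.46 / 431.0731 ≈ 0.885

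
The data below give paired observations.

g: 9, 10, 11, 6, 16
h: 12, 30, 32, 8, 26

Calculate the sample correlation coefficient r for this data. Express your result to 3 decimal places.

0.634

n = 5, Σg = 52, Σh = 108, Σg² = 594, Σh² = 2808, Σgh = 1224
nΣgh − ΣgΣh = 6120 − 5616 = 504
nΣg² − (Σg)² = 2970 − 2704 = 266; nΣh² − (Σh)² = 14040 − 11664 = 2376
r = 504 / √(266 × 2376) = 504 / 794.9943 ≈ 0.634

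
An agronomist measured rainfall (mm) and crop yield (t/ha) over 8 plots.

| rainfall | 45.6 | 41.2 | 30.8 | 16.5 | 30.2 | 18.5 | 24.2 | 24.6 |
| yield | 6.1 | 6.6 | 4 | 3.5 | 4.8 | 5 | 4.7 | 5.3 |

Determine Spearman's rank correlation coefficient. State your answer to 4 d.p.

0.6190

Rank rainfall: 8, 7, 6, 1, 5, 2, 3, 4
Rank yield: 7, 8, 2, 1, 4, 5, 3, 6
d = rank(rainfall) − rank(yield): 1, -1, 4, 0, 1, -3, 0, -2; Σd² = 32
ρ = 1 − 6Σd² / [n(n²−1)] = 1 − 6×32 / (8×63) = 1 − 192/504 ≈ 0.6190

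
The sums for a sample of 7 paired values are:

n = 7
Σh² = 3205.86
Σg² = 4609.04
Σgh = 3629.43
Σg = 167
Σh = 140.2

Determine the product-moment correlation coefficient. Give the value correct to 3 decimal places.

r = (nΣgh − ΣgΣh) / √[(nΣg² − (Σg)²)(nΣh² − (Σh)²)]
Numerator: 7×3629.43 − 167×140.2 = 1992.61
Denominator: √[(32263.28 − 27889)(22441.02 − 19656.04)] = √[4374.28 × 2784.98] = 3490.3126
r = 1992.61 / 3490.3126 ≈ 0.571

0.571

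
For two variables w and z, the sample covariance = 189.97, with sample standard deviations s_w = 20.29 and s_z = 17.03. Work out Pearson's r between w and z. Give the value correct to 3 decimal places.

r = Cov(w,z) / (s_w · s_z) = 189.97 / (20.29 × 17.03)
  = 189.97 / 345.5387 ≈ 0.550

0.550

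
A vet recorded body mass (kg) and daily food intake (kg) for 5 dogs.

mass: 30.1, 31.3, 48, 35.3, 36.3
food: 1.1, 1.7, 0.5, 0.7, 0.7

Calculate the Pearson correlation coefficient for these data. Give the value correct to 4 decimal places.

-0.7159

n = 5, Σx = 181, Σy = 4.7, Σx² = 6753.48, Σy² = 5.33, Σxy = 160.44
nΣxy − ΣxΣy = 802.2 − 850.7 = -48.5
nΣx² − (Σx)² = 33767.4 − 32761 = 1006.4; nΣy² − (Σy)² = 26.65 − 22.09 = 4.56
r = -48.5 / √(1006.4 × 4.56) = -48.5 / 67.7435 ≈ -0.7159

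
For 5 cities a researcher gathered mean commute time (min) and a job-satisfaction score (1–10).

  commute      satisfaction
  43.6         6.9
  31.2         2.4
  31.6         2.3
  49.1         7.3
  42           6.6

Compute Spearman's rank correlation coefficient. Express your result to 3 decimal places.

0.900

Rank commute: 4, 1, 2, 5, 3
Rank satisfaction: 4, 2, 1, 5, 3
d = rank(commute) − rank(satisfaction): 0, -1, 1, 0, 0; Σd² = 2
ρ = 1 − 6Σd² / [n(n²−1)] = 1 − 6×2 / (5×24) = 1 − 12/120 ≈ 0.900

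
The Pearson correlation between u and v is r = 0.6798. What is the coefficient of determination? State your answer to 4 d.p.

r² = (0.6798)² = 0.4621

0.4621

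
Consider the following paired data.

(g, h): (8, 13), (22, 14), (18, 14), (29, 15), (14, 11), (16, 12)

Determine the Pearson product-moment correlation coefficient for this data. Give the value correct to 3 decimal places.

n = 6, Σg = 107, Σh = 79, Σg² = 2165, Σh² = 1051, Σgh = 1445
nΣgh − ΣgΣh = 8670 − 8453 = 217
nΣg² − (Σg)² = 12990 − 11449 = 1541; nΣh² − (Σh)² = 6306 − 6241 = 65
r = 217 / √(1541 × 65) = 217 / 316.4885 ≈ 0.686

0.686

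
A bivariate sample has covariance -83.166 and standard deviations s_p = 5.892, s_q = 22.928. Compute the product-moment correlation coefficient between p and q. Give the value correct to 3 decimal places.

-0.616

r = Cov(p,q) / (s_p · s_q) = -83.166 / (5.892 × 22.928)
  = -83.166 / 135.0918 ≈ -0.616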